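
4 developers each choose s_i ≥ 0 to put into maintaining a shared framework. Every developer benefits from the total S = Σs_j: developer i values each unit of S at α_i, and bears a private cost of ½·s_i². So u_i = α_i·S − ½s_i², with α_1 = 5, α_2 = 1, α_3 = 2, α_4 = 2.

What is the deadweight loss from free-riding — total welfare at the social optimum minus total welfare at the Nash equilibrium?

Developer i's FOC: ∂u_i/∂s_i = α_i − s_i = 0, so s_i* = α_i.
NE contributions = (5, 1, 2, 2); S = 10.
W^NE = (Σα)·S − ½Σα_i² = 10² − ½·34 = 83.
Planner sets s_i = Σα_j = 10 for every i, so S^SO = 4·10 = 40.
W^SO = (Σα)·S^SO − ½·4·(Σα)² = (4/2)·10² = 200.
Deadweight loss = W^SO − W^NE = 117.

117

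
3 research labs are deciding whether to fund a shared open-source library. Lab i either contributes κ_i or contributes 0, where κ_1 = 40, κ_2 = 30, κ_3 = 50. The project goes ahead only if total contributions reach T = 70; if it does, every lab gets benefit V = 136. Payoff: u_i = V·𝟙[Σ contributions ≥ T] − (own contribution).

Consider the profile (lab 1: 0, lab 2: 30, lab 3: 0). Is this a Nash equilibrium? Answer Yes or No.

Total = 30 < 70: not provided.
Lab 1 (pledges 0, payoff 0): pledging 40 → total 70, payoff 96. Profitable deviation.

No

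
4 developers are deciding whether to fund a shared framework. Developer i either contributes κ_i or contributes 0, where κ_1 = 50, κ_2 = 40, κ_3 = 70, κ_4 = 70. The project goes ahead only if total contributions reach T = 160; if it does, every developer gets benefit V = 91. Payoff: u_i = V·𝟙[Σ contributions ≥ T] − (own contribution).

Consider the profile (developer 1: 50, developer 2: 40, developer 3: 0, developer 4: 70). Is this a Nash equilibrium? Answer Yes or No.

Yes

Total = 160 ≥ 160: provided.
Developer 1 (pledges 50, payoff 41): dropping to 0 → total 110, payoff 0. No gain.
Developer 2 (pledges 40, payoff 51): dropping to 0 → total 120, payoff 0. No gain.
Developer 3 (pledges 0, payoff 91): pledging 70 → total 230, payoff 21. No gain.
Developer 4 (pledges 70, payoff 21): dropping to 0 → total 90, payoff 0. No gain.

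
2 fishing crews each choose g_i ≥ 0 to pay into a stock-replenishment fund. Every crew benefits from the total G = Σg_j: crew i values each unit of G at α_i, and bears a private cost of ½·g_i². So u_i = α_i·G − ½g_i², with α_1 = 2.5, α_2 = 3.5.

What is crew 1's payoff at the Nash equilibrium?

Crew i's FOC: ∂u_i/∂g_i = α_i − g_i = 0, so g_i* = α_i.
NE contributions = (2.5, 3.5); G = 6.
u_1 = α_1·G − ½·(g_1)² = 2.5·6 − ½·2.5² = 11.875.

11.875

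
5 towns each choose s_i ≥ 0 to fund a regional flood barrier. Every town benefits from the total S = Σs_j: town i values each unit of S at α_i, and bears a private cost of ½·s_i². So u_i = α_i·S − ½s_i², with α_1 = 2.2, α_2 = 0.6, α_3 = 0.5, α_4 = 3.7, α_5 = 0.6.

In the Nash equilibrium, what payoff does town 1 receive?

Town i's FOC: ∂u_i/∂s_i = α_i − s_i = 0, so s_i* = α_i.
NE contributions = (2.2, 0.6, 0.5, 3.7, 0.6); S = 7.6.
u_1 = α_1·S − ½·(s_1)² = 2.2·7.6 − ½·2.2² = 14.3.

14.3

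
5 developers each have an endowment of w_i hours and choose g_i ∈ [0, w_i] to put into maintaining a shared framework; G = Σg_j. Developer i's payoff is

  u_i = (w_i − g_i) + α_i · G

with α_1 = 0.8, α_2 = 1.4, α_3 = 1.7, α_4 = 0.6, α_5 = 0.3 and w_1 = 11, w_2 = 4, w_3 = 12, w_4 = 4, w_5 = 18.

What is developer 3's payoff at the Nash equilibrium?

∂u_i/∂g_i = α_i − 1, so developer i contributes w_i if α_i > 1, else 0.
α_i > 1 for i ∈ {2, 3}; NE contributions (0, 4, 12, 0, 0), G = 16.
u_3 = (12 − 12) + 1.7·16 = 27.2.

27.2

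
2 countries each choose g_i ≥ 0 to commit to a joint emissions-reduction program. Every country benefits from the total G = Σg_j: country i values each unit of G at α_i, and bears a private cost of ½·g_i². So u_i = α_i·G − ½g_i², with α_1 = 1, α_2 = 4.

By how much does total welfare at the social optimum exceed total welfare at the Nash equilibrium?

8.5

Country i's FOC: ∂u_i/∂g_i = α_i − g_i = 0, so g_i* = α_i.
NE contributions = (1, 4); G = 5.
W^NE = (Σα)·G − ½Σα_i² = 5² − ½·17 = 16.5.
Planner sets g_i = Σα_j = 5 for every i, so G^SO = 2·5 = 10.
W^SO = (Σα)·G^SO − ½·2·(Σα)² = (2/2)·5² = 25.
Deadweight loss = W^SO − W^NE = 8.5.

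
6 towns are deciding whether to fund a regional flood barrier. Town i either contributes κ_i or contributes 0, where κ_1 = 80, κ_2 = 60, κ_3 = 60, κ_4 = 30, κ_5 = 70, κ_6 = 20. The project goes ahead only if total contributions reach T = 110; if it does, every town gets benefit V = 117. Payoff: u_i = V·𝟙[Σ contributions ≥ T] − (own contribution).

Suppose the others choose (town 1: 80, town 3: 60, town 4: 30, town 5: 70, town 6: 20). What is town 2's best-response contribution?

0

Others' total = 260 ≥ 110; contributing adds cost 60 for no extra benefit.
Best response: 0.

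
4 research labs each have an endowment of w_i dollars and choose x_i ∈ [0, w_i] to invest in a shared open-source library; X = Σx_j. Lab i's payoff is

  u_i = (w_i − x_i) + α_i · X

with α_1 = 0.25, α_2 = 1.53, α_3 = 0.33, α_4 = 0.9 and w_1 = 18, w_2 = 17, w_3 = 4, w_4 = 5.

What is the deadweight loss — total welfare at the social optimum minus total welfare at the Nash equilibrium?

∂u_i/∂x_i = α_i − 1, so lab i contributes w_i if α_i > 1, else 0.
α_i > 1 for i ∈ {2}; NE contributions (0, 17, 0, 0), X = 17.
W^NE = Σw_i − X^NE + (Σα_i)·X^NE = 44 + 2.01·17 = 78.17.
Planner: ∂(Σu_j)/∂x_i = Σα_j − 1 = 2.01 > 0, so everyone contributes w_i; X^SO = 44, W^SO = 44 + 2.01·44 = 132.44.
Deadweight loss = 54.27.

54.27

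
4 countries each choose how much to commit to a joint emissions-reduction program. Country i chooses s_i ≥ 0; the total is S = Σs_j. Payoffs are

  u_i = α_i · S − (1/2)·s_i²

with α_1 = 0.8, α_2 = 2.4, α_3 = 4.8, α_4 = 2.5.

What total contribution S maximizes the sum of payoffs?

42

Planner FOC: ∂(Σu_j)/∂s_i = (Σα_j) − s_i = 0, so s_i^SO = Σα_j = 10.5 for every i; S^SO = 42.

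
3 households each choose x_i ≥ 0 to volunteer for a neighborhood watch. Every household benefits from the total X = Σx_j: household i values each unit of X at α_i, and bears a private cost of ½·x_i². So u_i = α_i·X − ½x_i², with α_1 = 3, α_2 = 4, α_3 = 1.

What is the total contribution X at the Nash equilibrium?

8

Household i's FOC: ∂u_i/∂x_i = α_i − x_i = 0, so x_i* = α_i.
NE contributions = (3, 4, 1); X = 8.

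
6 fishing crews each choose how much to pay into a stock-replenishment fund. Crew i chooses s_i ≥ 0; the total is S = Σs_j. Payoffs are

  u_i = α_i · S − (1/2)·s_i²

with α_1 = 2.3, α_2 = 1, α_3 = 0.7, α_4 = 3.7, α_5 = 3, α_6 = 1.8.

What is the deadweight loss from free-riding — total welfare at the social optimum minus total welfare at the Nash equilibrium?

Crew i's FOC: ∂u_i/∂s_i = α_i − s_i = 0, so s_i* = α_i.
NE contributions = (2.3, 1, 0.7, 3.7, 3, 1.8); S = 12.5.
W^NE = (Σα)·S − ½Σα_i² = 12.5² − ½·32.71 = 139.895.
Planner sets s_i = Σα_j = 12.5 for every i, so S^SO = 6·12.5 = 75.
W^SO = (Σα)·S^SO − ½·6·(Σα)² = (6/2)·12.5² = 468.75.
Deadweight loss = W^SO − W^NE = 328.855.

328.855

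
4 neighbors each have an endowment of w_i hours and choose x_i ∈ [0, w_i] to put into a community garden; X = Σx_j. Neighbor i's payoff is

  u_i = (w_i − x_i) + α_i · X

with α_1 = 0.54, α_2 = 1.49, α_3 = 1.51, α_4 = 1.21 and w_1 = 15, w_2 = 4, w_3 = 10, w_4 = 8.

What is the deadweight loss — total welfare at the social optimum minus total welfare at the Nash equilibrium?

56.25

∂u_i/∂x_i = α_i − 1, so neighbor i contributes w_i if α_i > 1, else 0.
α_i > 1 for i ∈ {2, 3, 4}; NE contributions (0, 4, 10, 8), X = 22.
W^NE = Σw_i − X^NE + (Σα_i)·X^NE = 37 + 3.75·22 = 119.5.
Planner: ∂(Σu_j)/∂x_i = Σα_j − 1 = 3.75 > 0, so everyone contributes w_i; X^SO = 37, W^SO = 37 + 3.75·37 = 175.75.
Deadweight loss = 56.25.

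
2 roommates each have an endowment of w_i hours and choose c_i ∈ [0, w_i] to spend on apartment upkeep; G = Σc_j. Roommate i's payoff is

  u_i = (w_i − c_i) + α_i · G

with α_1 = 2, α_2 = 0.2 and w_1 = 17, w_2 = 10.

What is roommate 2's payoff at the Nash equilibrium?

∂u_i/∂c_i = α_i − 1, so roommate i contributes w_i if α_i > 1, else 0.
α_i > 1 for i ∈ {1}; NE contributions (17, 0), G = 17.
u_2 = (10 − 0) + 0.2·17 = 13.4.

13.4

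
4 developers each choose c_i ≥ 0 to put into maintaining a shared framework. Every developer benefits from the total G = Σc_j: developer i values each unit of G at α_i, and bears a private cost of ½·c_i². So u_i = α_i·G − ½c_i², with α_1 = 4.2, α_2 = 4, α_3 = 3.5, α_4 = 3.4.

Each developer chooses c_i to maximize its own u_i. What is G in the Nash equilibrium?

Developer i's FOC: ∂u_i/∂c_i = α_i − c_i = 0, so c_i* = α_i.
NE contributions = (4.2, 4, 3.5, 3.4); G = 15.1.

15.1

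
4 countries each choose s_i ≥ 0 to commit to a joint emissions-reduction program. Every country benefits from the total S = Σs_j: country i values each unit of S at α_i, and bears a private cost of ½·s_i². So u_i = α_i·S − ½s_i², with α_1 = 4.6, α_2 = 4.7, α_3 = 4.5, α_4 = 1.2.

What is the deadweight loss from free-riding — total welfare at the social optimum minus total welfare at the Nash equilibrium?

257.47

Country i's FOC: ∂u_i/∂s_i = α_i − s_i = 0, so s_i* = α_i.
NE contributions = (4.6, 4.7, 4.5, 1.2); S = 15.
W^NE = (Σα)·S − ½Σα_i² = 15² − ½·64.94 = 192.53.
Planner sets s_i = Σα_j = 15 for every i, so S^SO = 4·15 = 60.
W^SO = (Σα)·S^SO − ½·4·(Σα)² = (4/2)·15² = 450.
Deadweight loss = W^SO − W^NE = 257.47.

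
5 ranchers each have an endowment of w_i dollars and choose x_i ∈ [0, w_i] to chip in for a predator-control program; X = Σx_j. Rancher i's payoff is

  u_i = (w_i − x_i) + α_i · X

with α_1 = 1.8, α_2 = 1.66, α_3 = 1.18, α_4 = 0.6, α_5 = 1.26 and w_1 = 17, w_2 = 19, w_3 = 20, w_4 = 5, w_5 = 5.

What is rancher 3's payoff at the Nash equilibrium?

71.98

∂u_i/∂x_i = α_i − 1, so rancher i contributes w_i if α_i > 1, else 0.
α_i > 1 for i ∈ {1, 2, 3, 5}; NE contributions (17, 19, 20, 0, 5), X = 61.
u_3 = (20 − 20) + 1.18·61 = 71.98.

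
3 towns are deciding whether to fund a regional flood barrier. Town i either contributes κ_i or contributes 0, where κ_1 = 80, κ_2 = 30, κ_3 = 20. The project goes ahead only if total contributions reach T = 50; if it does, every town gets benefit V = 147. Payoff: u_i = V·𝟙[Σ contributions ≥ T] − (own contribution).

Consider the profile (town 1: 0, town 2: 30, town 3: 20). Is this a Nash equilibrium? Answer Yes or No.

Yes

Total = 50 ≥ 50: provided.
Town 1 (pledges 0, payoff 147): pledging 80 → total 130, payoff 67. No gain.
Town 2 (pledges 30, payoff 117): dropping to 0 → total 20, payoff 0. No gain.
Town 3 (pledges 20, payoff 127): dropping to 0 → total 30, payoff 0. No gain.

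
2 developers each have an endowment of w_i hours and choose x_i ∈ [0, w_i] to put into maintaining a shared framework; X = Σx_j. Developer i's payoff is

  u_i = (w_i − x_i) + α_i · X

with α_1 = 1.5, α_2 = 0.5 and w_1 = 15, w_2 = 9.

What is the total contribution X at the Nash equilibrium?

15

∂u_i/∂x_i = α_i − 1, so developer i contributes w_i if α_i > 1, else 0.
α_i > 1 for i ∈ {1}; NE contributions (15, 0), X = 15.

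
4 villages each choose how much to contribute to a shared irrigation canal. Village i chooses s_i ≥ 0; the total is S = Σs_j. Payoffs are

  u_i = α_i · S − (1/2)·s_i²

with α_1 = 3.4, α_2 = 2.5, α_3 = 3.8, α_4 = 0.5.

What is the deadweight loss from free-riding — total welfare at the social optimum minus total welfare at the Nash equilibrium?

120.29

Village i's FOC: ∂u_i/∂s_i = α_i − s_i = 0, so s_i* = α_i.
NE contributions = (3.4, 2.5, 3.8, 0.5); S = 10.2.
W^NE = (Σα)·S − ½Σα_i² = 10.2² − ½·32.5 = 87.79.
Planner sets s_i = Σα_j = 10.2 for every i, so S^SO = 4·10.2 = 40.8.
W^SO = (Σα)·S^SO − ½·4·(Σα)² = (4/2)·10.2² = 208.08.
Deadweight loss = W^SO − W^NE = 120.29.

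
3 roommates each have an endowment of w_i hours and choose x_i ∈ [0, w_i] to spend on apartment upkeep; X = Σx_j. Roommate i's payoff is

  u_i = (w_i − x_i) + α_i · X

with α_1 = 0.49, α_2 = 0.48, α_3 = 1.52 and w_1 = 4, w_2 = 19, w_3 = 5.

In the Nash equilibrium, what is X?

5

∂u_i/∂x_i = α_i − 1, so roommate i contributes w_i if α_i > 1, else 0.
α_i > 1 for i ∈ {3}; NE contributions (0, 0, 5), X = 5.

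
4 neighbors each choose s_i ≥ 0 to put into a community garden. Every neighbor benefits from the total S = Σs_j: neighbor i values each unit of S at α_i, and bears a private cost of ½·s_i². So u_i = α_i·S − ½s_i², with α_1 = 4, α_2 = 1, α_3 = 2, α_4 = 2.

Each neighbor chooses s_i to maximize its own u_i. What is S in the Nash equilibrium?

Neighbor i's FOC: ∂u_i/∂s_i = α_i − s_i = 0, so s_i* = α_i.
NE contributions = (4, 1, 2, 2); S = 9.

9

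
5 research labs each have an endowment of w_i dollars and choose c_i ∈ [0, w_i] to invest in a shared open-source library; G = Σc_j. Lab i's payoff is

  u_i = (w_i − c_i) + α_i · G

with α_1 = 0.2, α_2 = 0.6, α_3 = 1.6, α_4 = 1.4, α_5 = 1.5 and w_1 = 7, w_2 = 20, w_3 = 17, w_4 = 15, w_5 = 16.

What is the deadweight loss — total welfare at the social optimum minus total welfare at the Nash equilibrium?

∂u_i/∂c_i = α_i − 1, so lab i contributes w_i if α_i > 1, else 0.
α_i > 1 for i ∈ {3, 4, 5}; NE contributions (0, 0, 17, 15, 16), G = 48.
W^NE = Σw_i − G^NE + (Σα_i)·G^NE = 75 + 4.3·48 = 281.4.
Planner: ∂(Σu_j)/∂c_i = Σα_j − 1 = 4.3 > 0, so everyone contributes w_i; G^SO = 75, W^SO = 75 + 4.3·75 = 397.5.
Deadweight loss = 116.1.

116.1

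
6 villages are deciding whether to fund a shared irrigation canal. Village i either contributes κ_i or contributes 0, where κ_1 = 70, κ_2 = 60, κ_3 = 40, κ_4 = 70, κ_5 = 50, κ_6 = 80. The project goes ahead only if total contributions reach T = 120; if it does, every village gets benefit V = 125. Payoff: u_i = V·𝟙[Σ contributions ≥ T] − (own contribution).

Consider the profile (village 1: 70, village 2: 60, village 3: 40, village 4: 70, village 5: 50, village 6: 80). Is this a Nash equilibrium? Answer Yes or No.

Total = 370 ≥ 120: provided.
Village 1 (pledges 70, payoff 55): dropping to 0 → total 300, payoff 125. Profitable deviation.

No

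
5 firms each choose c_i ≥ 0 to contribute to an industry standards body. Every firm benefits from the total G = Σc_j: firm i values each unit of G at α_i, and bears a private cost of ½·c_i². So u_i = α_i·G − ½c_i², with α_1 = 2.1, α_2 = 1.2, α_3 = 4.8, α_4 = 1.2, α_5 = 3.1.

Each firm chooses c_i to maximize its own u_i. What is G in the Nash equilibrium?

Firm i's FOC: ∂u_i/∂c_i = α_i − c_i = 0, so c_i* = α_i.
NE contributions = (2.1, 1.2, 4.8, 1.2, 3.1); G = 12.4.

12.4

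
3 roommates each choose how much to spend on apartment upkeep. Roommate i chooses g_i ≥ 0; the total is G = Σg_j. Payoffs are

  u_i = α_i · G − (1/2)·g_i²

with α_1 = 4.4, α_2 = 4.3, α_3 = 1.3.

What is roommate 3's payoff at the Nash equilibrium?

12.155

Roommate i's FOC: ∂u_i/∂g_i = α_i − g_i = 0, so g_i* = α_i.
NE contributions = (4.4, 4.3, 1.3); G = 10.
u_3 = α_3·G − ½·(g_3)² = 1.3·10 − ½·1.3² = 12.155.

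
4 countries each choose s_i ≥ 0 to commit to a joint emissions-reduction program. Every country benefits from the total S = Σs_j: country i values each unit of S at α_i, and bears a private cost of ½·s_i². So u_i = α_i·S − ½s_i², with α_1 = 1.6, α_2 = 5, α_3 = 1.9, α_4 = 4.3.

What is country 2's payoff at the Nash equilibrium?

51.5

Country i's FOC: ∂u_i/∂s_i = α_i − s_i = 0, so s_i* = α_i.
NE contributions = (1.6, 5, 1.9, 4.3); S = 12.8.
u_2 = α_2·S − ½·(s_2)² = 5·12.8 − ½·5² = 51.5.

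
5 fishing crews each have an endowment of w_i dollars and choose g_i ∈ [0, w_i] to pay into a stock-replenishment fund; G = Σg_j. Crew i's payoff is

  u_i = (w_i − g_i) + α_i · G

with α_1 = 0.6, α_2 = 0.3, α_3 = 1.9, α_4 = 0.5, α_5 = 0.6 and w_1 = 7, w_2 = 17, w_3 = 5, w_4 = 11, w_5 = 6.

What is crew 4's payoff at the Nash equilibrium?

∂u_i/∂g_i = α_i − 1, so crew i contributes w_i if α_i > 1, else 0.
α_i > 1 for i ∈ {3}; NE contributions (0, 0, 5, 0, 0), G = 5.
u_4 = (11 − 0) + 0.5·5 = 13.5.

13.5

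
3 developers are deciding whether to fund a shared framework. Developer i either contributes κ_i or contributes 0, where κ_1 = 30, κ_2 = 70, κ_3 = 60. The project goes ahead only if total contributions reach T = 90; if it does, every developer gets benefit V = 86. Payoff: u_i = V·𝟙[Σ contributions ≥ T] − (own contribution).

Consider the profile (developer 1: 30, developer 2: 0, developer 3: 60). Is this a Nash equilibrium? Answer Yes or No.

Yes

Total = 90 ≥ 90: provided.
Developer 1 (pledges 30, payoff 56): dropping to 0 → total 60, payoff 0. No gain.
Developer 2 (pledges 0, payoff 86): pledging 70 → total 160, payoff 16. No gain.
Developer 3 (pledges 60, payoff 26): dropping to 0 → total 30, payoff 0. No gain.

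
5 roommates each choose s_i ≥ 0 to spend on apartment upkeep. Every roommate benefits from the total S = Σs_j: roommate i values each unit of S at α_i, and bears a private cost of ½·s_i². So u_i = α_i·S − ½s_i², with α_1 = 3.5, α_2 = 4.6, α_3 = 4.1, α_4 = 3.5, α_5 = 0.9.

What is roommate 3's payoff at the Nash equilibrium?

Roommate i's FOC: ∂u_i/∂s_i = α_i − s_i = 0, so s_i* = α_i.
NE contributions = (3.5, 4.6, 4.1, 3.5, 0.9); S = 16.6.
u_3 = α_3·S − ½·(s_3)² = 4.1·16.6 − ½·4.1² = 59.655.

59.655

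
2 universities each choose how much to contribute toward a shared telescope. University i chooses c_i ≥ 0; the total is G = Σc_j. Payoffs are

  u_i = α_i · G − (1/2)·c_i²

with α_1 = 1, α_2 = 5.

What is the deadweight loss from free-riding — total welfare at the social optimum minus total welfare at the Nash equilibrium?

University i's FOC: ∂u_i/∂c_i = α_i − c_i = 0, so c_i* = α_i.
NE contributions = (1, 5); G = 6.
W^NE = (Σα)·G − ½Σα_i² = 6² − ½·26 = 23.
Planner sets c_i = Σα_j = 6 for every i, so G^SO = 2·6 = 12.
W^SO = (Σα)·G^SO − ½·2·(Σα)² = (2/2)·6² = 36.
Deadweight loss = W^SO − W^NE = 13.

13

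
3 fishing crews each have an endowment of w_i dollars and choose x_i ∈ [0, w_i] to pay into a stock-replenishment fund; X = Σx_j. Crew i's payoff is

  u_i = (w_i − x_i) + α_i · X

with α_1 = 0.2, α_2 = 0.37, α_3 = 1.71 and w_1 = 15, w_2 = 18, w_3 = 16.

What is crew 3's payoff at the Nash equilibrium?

27.36

∂u_i/∂x_i = α_i − 1, so crew i contributes w_i if α_i > 1, else 0.
α_i > 1 for i ∈ {3}; NE contributions (0, 0, 16), X = 16.
u_3 = (16 − 16) + 1.71·16 = 27.36.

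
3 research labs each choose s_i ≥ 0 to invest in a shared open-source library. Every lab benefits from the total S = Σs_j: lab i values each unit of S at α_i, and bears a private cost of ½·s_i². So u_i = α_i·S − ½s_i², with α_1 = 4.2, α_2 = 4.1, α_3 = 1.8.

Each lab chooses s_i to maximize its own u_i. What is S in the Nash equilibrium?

10.1

Lab i's FOC: ∂u_i/∂s_i = α_i − s_i = 0, so s_i* = α_i.
NE contributions = (4.2, 4.1, 1.8); S = 10.1.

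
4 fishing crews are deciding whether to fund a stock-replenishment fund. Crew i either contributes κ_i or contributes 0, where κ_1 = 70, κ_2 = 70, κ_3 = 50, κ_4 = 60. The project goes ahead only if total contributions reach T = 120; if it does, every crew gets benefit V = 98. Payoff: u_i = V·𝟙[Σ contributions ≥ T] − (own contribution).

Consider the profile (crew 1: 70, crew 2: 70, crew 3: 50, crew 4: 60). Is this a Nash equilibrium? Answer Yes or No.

Total = 250 ≥ 120: provided.
Crew 1 (pledges 70, payoff 28): dropping to 0 → total 180, payoff 98. Profitable deviation.

No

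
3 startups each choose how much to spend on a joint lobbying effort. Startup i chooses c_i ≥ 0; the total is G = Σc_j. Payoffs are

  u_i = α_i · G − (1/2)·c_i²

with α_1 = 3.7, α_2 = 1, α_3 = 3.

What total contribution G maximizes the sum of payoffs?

Planner FOC: ∂(Σu_j)/∂c_i = (Σα_j) − c_i = 0, so c_i^SO = Σα_j = 7.7 for every i; G^SO = 23.1.

23.1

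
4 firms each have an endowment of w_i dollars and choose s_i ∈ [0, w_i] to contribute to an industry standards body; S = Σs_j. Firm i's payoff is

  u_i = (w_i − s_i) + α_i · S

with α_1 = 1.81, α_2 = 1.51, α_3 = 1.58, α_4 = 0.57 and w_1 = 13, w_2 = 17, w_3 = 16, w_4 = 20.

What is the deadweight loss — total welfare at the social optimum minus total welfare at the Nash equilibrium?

∂u_i/∂s_i = α_i − 1, so firm i contributes w_i if α_i > 1, else 0.
α_i > 1 for i ∈ {1, 2, 3}; NE contributions (13, 17, 16, 0), S = 46.
W^NE = Σw_i − S^NE + (Σα_i)·S^NE = 66 + 4.47·46 = 271.62.
Planner: ∂(Σu_j)/∂s_i = Σα_j − 1 = 4.47 > 0, so everyone contributes w_i; S^SO = 66, W^SO = 66 + 4.47·66 = 361.02.
Deadweight loss = 89.4.

89.4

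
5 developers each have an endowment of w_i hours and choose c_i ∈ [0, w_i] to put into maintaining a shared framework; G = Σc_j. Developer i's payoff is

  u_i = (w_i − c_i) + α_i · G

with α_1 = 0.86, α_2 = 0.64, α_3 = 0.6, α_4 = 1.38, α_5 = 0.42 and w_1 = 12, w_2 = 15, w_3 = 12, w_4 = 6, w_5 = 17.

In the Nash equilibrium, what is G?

6

∂u_i/∂c_i = α_i − 1, so developer i contributes w_i if α_i > 1, else 0.
α_i > 1 for i ∈ {4}; NE contributions (0, 0, 0, 6, 0), G = 6.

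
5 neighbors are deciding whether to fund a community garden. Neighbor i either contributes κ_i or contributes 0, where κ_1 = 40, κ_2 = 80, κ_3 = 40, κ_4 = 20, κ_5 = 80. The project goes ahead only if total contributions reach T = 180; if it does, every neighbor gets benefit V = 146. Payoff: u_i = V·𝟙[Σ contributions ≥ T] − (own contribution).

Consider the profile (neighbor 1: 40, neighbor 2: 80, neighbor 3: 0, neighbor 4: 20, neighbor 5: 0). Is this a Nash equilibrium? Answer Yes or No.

Total = 140 < 180: not provided.
Neighbor 1 (pledges 40, payoff -40): dropping to 0 → total 100, payoff 0. Profitable deviation.

No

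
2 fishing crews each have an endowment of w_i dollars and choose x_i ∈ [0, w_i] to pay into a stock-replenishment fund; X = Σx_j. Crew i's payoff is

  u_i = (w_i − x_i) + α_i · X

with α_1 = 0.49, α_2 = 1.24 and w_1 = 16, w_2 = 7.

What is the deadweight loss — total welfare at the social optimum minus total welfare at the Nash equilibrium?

11.68

∂u_i/∂x_i = α_i − 1, so crew i contributes w_i if α_i > 1, else 0.
α_i > 1 for i ∈ {2}; NE contributions (0, 7), X = 7.
W^NE = Σw_i − X^NE + (Σα_i)·X^NE = 23 + 0.73·7 = 28.11.
Planner: ∂(Σu_j)/∂x_i = Σα_j − 1 = 0.73 > 0, so everyone contributes w_i; X^SO = 23, W^SO = 23 + 0.73·23 = 39.79.
Deadweight loss = 11.68.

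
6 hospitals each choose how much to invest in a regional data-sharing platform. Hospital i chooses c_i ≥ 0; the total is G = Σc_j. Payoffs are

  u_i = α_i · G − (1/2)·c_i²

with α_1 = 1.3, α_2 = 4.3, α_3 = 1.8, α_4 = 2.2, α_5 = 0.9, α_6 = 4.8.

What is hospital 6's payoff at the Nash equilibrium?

Hospital i's FOC: ∂u_i/∂c_i = α_i − c_i = 0, so c_i* = α_i.
NE contributions = (1.3, 4.3, 1.8, 2.2, 0.9, 4.8); G = 15.3.
u_6 = α_6·G − ½·(c_6)² = 4.8·15.3 − ½·4.8² = 61.92.

61.92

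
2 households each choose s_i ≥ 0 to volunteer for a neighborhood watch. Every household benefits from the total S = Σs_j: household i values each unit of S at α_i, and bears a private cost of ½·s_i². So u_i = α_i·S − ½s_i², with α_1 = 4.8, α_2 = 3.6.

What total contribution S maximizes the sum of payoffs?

16.8

Planner FOC: ∂(Σu_j)/∂s_i = (Σα_j) − s_i = 0, so s_i^SO = Σα_j = 8.4 for every i; S^SO = 16.8.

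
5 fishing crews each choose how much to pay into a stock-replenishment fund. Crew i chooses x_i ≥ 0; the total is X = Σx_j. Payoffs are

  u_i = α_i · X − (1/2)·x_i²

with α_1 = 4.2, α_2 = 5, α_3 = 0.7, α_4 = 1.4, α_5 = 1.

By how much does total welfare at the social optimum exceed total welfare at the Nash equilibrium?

Crew i's FOC: ∂u_i/∂x_i = α_i − x_i = 0, so x_i* = α_i.
NE contributions = (4.2, 5, 0.7, 1.4, 1); X = 12.3.
W^NE = (Σα)·X − ½Σα_i² = 12.3² − ½·46.09 = 128.245.
Planner sets x_i = Σα_j = 12.3 for every i, so X^SO = 5·12.3 = 61.5.
W^SO = (Σα)·X^SO − ½·5·(Σα)² = (5/2)·12.3² = 378.225.
Deadweight loss = W^SO − W^NE = 249.98.

249.98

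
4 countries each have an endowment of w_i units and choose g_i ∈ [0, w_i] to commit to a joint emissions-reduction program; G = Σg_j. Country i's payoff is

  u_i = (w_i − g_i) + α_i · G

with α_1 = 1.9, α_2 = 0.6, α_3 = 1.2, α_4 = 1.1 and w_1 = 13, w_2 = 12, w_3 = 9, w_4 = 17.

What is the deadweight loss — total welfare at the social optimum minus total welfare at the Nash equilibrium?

45.6

∂u_i/∂g_i = α_i − 1, so country i contributes w_i if α_i > 1, else 0.
α_i > 1 for i ∈ {1, 3, 4}; NE contributions (13, 0, 9, 17), G = 39.
W^NE = Σw_i − G^NE + (Σα_i)·G^NE = 51 + 3.8·39 = 199.2.
Planner: ∂(Σu_j)/∂g_i = Σα_j − 1 = 3.8 > 0, so everyone contributes w_i; G^SO = 51, W^SO = 51 + 3.8·51 = 244.8.
Deadweight loss = 45.6.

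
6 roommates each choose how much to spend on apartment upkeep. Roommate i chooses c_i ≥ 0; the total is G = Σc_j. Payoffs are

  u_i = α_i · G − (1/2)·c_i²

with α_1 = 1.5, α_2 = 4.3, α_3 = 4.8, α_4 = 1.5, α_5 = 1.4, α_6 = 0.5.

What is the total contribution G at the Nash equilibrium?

Roommate i's FOC: ∂u_i/∂c_i = α_i − c_i = 0, so c_i* = α_i.
NE contributions = (1.5, 4.3, 4.8, 1.5, 1.4, 0.5); G = 14.

14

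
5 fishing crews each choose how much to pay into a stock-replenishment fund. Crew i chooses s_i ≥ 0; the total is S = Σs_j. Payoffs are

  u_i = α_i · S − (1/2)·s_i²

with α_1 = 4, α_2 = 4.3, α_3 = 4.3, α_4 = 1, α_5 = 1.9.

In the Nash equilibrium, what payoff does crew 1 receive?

Crew i's FOC: ∂u_i/∂s_i = α_i − s_i = 0, so s_i* = α_i.
NE contributions = (4, 4.3, 4.3, 1, 1.9); S = 15.5.
u_1 = α_1·S − ½·(s_1)² = 4·15.5 − ½·4² = 54.

54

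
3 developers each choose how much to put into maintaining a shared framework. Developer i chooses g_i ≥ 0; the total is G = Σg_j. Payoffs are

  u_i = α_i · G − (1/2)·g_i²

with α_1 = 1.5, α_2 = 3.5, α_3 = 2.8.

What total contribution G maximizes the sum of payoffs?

Planner FOC: ∂(Σu_j)/∂g_i = (Σα_j) − g_i = 0, so g_i^SO = Σα_j = 7.8 for every i; G^SO = 23.4.

23.4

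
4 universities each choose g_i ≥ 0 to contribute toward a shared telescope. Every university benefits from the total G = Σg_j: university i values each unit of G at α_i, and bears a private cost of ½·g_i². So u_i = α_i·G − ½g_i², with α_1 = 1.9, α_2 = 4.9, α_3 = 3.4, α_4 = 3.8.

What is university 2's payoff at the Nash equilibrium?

University i's FOC: ∂u_i/∂g_i = α_i − g_i = 0, so g_i* = α_i.
NE contributions = (1.9, 4.9, 3.4, 3.8); G = 14.
u_2 = α_2·G − ½·(g_2)² = 4.9·14 − ½·4.9² = 56.595.

56.595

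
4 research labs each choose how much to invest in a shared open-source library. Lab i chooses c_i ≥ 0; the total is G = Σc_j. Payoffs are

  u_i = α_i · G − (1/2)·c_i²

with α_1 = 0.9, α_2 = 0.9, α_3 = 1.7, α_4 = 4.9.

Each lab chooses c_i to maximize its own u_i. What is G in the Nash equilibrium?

8.4

Lab i's FOC: ∂u_i/∂c_i = α_i − c_i = 0, so c_i* = α_i.
NE contributions = (0.9, 0.9, 1.7, 4.9); G = 8.4.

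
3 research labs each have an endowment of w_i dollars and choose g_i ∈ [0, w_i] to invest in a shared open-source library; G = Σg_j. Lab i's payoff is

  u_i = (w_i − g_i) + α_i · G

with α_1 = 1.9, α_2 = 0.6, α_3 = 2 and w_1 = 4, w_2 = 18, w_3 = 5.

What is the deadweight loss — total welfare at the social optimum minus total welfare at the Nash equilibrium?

63

∂u_i/∂g_i = α_i − 1, so lab i contributes w_i if α_i > 1, else 0.
α_i > 1 for i ∈ {1, 3}; NE contributions (4, 0, 5), G = 9.
W^NE = Σw_i − G^NE + (Σα_i)·G^NE = 27 + 3.5·9 = 58.5.
Planner: ∂(Σu_j)/∂g_i = Σα_j − 1 = 3.5 > 0, so everyone contributes w_i; G^SO = 27, W^SO = 27 + 3.5·27 = 121.5.
Deadweight loss = 63.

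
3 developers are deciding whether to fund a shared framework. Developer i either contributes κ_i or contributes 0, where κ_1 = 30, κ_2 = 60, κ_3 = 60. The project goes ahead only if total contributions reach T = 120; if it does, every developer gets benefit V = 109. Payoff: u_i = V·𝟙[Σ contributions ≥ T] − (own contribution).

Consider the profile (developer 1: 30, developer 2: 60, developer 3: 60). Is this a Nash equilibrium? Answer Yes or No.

No

Total = 150 ≥ 120: provided.
Developer 1 (pledges 30, payoff 79): dropping to 0 → total 120, payoff 109. Profitable deviation.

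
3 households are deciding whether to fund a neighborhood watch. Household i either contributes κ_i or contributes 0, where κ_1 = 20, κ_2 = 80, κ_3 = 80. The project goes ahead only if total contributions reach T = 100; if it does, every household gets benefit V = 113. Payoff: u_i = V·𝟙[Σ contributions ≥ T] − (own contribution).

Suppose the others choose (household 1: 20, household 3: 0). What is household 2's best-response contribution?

Others' total = 20. Contributing 80 brings total to 100 ≥ 100: gain V − κ_2 = 33.
Best response: 80.

80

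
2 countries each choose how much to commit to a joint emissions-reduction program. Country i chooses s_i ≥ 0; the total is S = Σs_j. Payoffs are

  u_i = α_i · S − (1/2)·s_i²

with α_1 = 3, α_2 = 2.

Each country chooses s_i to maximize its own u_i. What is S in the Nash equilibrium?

5

Country i's FOC: ∂u_i/∂s_i = α_i − s_i = 0, so s_i* = α_i.
NE contributions = (3, 2); S = 5.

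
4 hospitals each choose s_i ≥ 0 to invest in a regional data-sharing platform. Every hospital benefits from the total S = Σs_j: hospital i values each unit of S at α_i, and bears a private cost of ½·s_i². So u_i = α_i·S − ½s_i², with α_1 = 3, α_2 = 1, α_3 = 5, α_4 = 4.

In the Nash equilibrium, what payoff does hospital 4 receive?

44

Hospital i's FOC: ∂u_i/∂s_i = α_i − s_i = 0, so s_i* = α_i.
NE contributions = (3, 1, 5, 4); S = 13.
u_4 = α_4·S − ½·(s_4)² = 4·13 − ½·4² = 44.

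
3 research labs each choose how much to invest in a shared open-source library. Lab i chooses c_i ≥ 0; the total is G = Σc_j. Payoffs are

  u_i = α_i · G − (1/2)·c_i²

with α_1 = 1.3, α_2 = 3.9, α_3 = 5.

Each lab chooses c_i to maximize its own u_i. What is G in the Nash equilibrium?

10.2

Lab i's FOC: ∂u_i/∂c_i = α_i − c_i = 0, so c_i* = α_i.
NE contributions = (1.3, 3.9, 5); G = 10.2.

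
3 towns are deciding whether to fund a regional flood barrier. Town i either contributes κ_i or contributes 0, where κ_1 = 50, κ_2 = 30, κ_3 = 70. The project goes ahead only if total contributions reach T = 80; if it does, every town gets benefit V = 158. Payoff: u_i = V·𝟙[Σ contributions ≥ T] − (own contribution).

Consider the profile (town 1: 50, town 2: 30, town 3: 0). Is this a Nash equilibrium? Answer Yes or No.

Total = 80 ≥ 80: provided.
Town 1 (pledges 50, payoff 108): dropping to 0 → total 30, payoff 0. No gain.
Town 2 (pledges 30, payoff 128): dropping to 0 → total 50, payoff 0. No gain.
Town 3 (pledges 0, payoff 158): pledging 70 → total 150, payoff 88. No gain.

Yes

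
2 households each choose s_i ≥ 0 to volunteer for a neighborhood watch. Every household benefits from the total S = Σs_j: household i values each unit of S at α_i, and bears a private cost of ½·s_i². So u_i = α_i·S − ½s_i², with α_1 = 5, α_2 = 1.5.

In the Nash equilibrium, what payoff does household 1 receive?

Household i's FOC: ∂u_i/∂s_i = α_i − s_i = 0, so s_i* = α_i.
NE contributions = (5, 1.5); S = 6.5.
u_1 = α_1·S − ½·(s_1)² = 5·6.5 − ½·5² = 20.

20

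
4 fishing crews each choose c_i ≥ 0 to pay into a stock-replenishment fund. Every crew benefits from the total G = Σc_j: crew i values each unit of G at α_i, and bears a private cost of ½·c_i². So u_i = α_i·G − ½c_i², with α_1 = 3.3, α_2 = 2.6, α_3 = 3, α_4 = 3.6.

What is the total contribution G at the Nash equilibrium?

12.5

Crew i's FOC: ∂u_i/∂c_i = α_i − c_i = 0, so c_i* = α_i.
NE contributions = (3.3, 2.6, 3, 3.6); G = 12.5.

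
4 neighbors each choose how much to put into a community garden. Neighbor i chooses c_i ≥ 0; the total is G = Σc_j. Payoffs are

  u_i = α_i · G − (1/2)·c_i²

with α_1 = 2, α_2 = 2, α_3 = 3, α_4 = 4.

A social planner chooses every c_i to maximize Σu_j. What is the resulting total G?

44

Planner FOC: ∂(Σu_j)/∂c_i = (Σα_j) − c_i = 0, so c_i^SO = Σα_j = 11 for every i; G^SO = 44.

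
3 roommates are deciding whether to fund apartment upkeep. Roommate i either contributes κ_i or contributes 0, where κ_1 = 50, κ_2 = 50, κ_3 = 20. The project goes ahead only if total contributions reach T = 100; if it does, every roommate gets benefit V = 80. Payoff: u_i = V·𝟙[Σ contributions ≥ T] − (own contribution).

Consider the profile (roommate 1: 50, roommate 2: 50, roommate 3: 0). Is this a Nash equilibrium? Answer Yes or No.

Total = 100 ≥ 100: provided.
Roommate 1 (pledges 50, payoff 30): dropping to 0 → total 50, payoff 0. No gain.
Roommate 2 (pledges 50, payoff 30): dropping to 0 → total 50, payoff 0. No gain.
Roommate 3 (pledges 0, payoff 80): pledging 20 → total 120, payoff 60. No gain.

Yes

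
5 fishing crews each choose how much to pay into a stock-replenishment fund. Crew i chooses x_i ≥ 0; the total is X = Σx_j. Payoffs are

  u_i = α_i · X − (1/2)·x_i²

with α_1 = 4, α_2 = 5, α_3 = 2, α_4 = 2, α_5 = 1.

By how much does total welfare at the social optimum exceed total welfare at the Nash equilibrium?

Crew i's FOC: ∂u_i/∂x_i = α_i − x_i = 0, so x_i* = α_i.
NE contributions = (4, 5, 2, 2, 1); X = 14.
W^NE = (Σα)·X − ½Σα_i² = 14² − ½·50 = 171.
Planner sets x_i = Σα_j = 14 for every i, so X^SO = 5·14 = 70.
W^SO = (Σα)·X^SO − ½·5·(Σα)² = (5/2)·14² = 490.
Deadweight loss = W^SO − W^NE = 319.

319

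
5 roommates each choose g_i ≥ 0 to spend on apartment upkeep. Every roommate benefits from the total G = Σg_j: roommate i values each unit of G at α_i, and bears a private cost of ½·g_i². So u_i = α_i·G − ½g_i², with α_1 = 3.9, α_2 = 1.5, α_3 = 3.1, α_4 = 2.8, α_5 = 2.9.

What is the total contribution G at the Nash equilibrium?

14.2

Roommate i's FOC: ∂u_i/∂g_i = α_i − g_i = 0, so g_i* = α_i.
NE contributions = (3.9, 1.5, 3.1, 2.8, 2.9); G = 14.2.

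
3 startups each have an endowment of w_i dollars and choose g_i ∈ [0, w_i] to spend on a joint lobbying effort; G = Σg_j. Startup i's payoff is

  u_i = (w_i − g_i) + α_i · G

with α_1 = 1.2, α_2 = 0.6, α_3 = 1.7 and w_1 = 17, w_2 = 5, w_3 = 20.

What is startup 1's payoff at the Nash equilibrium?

∂u_i/∂g_i = α_i − 1, so startup i contributes w_i if α_i > 1, else 0.
α_i > 1 for i ∈ {1, 3}; NE contributions (17, 0, 20), G = 37.
u_1 = (17 − 17) + 1.2·37 = 44.4.

44.4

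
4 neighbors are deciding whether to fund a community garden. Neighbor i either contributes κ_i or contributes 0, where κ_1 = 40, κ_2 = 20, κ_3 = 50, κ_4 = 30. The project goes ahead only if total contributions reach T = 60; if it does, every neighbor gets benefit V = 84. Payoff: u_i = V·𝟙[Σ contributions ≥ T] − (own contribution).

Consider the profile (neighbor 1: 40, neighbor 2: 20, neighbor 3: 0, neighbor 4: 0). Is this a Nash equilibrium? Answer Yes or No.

Total = 60 ≥ 60: provided.
Neighbor 1 (pledges 40, payoff 44): dropping to 0 → total 20, payoff 0. No gain.
Neighbor 2 (pledges 20, payoff 64): dropping to 0 → total 40, payoff 0. No gain.
Neighbor 3 (pledges 0, payoff 84): pledging 50 → total 110, payoff 34. No gain.
Neighbor 4 (pledges 0, payoff 84): pledging 30 → total 90, payoff 54. No gain.

Yes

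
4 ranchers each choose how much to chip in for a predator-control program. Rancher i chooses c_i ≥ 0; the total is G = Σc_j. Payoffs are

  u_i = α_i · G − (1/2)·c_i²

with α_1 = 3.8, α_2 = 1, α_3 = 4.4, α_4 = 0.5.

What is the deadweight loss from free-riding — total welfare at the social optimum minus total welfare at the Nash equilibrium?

111.615

Rancher i's FOC: ∂u_i/∂c_i = α_i − c_i = 0, so c_i* = α_i.
NE contributions = (3.8, 1, 4.4, 0.5); G = 9.7.
W^NE = (Σα)·G − ½Σα_i² = 9.7² − ½·35.05 = 76.565.
Planner sets c_i = Σα_j = 9.7 for every i, so G^SO = 4·9.7 = 38.8.
W^SO = (Σα)·G^SO − ½·4·(Σα)² = (4/2)·9.7² = 188.18.
Deadweight loss = W^SO − W^NE = 111.615.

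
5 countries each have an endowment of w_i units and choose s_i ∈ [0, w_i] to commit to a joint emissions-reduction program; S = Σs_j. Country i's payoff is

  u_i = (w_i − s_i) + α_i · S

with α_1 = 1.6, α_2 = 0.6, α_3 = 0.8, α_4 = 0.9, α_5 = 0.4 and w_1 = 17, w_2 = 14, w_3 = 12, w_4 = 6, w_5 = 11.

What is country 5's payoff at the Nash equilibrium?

17.8

∂u_i/∂s_i = α_i − 1, so country i contributes w_i if α_i > 1, else 0.
α_i > 1 for i ∈ {1}; NE contributions (17, 0, 0, 0, 0), S = 17.
u_5 = (11 − 0) + 0.4·17 = 17.8.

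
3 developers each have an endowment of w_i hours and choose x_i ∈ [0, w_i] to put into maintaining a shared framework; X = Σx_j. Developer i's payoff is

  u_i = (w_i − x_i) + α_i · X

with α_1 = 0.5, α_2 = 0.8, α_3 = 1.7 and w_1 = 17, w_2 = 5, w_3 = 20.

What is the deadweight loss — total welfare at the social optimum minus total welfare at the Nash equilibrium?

∂u_i/∂x_i = α_i − 1, so developer i contributes w_i if α_i > 1, else 0.
α_i > 1 for i ∈ {3}; NE contributions (0, 0, 20), X = 20.
W^NE = Σw_i − X^NE + (Σα_i)·X^NE = 42 + 2·20 = 82.
Planner: ∂(Σu_j)/∂x_i = Σα_j − 1 = 2 > 0, so everyone contributes w_i; X^SO = 42, W^SO = 42 + 2·42 = 126.
Deadweight loss = 44.

44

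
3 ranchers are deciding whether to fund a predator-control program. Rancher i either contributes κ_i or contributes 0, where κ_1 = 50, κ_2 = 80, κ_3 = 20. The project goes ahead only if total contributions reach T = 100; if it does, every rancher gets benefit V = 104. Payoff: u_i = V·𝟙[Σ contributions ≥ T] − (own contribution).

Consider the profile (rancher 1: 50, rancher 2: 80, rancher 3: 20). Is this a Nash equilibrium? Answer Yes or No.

Total = 150 ≥ 100: provided.
Rancher 1 (pledges 50, payoff 54): dropping to 0 → total 100, payoff 104. Profitable deviation.

No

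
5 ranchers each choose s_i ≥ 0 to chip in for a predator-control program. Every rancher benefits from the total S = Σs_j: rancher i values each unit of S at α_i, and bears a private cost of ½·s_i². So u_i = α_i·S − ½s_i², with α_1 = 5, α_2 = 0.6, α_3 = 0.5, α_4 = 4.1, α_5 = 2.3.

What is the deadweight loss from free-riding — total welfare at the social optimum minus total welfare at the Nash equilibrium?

258.23

Rancher i's FOC: ∂u_i/∂s_i = α_i − s_i = 0, so s_i* = α_i.
NE contributions = (5, 0.6, 0.5, 4.1, 2.3); S = 12.5.
W^NE = (Σα)·S − ½Σα_i² = 12.5² − ½·47.71 = 132.395.
Planner sets s_i = Σα_j = 12.5 for every i, so S^SO = 5·12.5 = 62.5.
W^SO = (Σα)·S^SO − ½·5·(Σα)² = (5/2)·12.5² = 390.625.
Deadweight loss = W^SO − W^NE = 258.23.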